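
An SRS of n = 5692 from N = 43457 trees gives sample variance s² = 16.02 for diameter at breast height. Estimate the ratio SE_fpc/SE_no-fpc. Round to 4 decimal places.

0.9322

f = n/N = 5692/43457 = 0.13098005.
SE_no-fpc = √(s²/n) = 0.05305164; SE_fpc = √((1−f)s²/n) = 0.049455396.
Ratio = √(1−f) = 0.93221240.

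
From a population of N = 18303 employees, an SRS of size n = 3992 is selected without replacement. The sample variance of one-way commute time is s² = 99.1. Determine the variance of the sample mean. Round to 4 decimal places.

0.0194

Under SRS without replacement, Var(ȳ) = (1 − f)·s²/n with f = n/N = 3992/18303 = 0.21810632.
Var(ȳ) = (1 − 0.21810632)·99.1/3992 = 0.78189368·0.024824649 = 0.019410236.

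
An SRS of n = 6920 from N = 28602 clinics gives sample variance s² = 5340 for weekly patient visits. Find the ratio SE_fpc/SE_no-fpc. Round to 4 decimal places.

0.8707

f = n/N = 6920/28602 = 0.24194112.
SE_no-fpc = √(s²/n) = 0.87845108; SE_fpc = √((1−f)s²/n) = 0.76483728.
Ratio = √(1−f) = 0.87066577.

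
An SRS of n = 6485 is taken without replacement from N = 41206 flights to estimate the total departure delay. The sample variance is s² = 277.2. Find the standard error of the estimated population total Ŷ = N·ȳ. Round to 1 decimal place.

7820.2

Var(Ŷ) = N²·Var(ȳ) = N²·(1 − n/N)·s²/n.
f = 6485/41206 = 0.15737999; Var(ȳ) = 0.84262001·277.2/6485 = 0.03601762.
Var(Ŷ) = 41206² · 0.03601762 = 6.1155557 × 10^7.
SE(Ŷ) = √(6.1155557 × 10^7) = 7820.2.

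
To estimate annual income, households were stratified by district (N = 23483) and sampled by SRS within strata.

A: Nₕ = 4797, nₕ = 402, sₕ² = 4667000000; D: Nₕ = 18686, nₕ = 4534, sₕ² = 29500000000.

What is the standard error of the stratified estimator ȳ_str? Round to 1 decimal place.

Var(ȳ_str) = Σₕ Wₕ²(1 − fₕ)sₕ²/nₕ with Wₕ = Nₕ/N, N = 23483.
A: Wₕ = 0.20427543; term = 0.20427543²·(1 − 0.08380238)·4667000000/402 = 443846.9.
D: Wₕ = 0.79572457; term = 0.79572457²·(1 − 0.24264155)·29500000000/4534 = 3.1200928 × 10^6.
Sum = 3.5639397 × 10^6.
SE = √(3.5639397 × 10^6) = 1887.8.

1887.8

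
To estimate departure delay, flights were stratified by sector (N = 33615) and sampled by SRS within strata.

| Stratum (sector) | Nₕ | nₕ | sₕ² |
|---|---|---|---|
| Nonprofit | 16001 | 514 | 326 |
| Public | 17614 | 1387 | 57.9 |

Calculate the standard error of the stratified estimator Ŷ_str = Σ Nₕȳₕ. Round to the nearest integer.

Var(Ŷ_str) = Σₕ Nₕ²(1 − fₕ)sₕ²/nₕ.
Nonprofit: 16001²·(1 − 514/16001)·326/514 = 1.5716973 × 10^8.
Public: 17614²·(1 − 1387/17614)·57.9/1387 = 1.193159 × 10^7.
Sum = 1.6910132 × 10^8.
SE = √(1.6910132 × 10^8) = 13004.

13004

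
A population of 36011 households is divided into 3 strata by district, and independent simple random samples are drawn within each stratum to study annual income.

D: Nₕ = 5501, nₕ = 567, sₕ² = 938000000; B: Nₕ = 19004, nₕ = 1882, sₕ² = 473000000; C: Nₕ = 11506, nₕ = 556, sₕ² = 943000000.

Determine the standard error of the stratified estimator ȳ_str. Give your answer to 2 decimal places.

Var(ȳ_str) = Σₕ Wₕ²(1 − fₕ)sₕ²/nₕ with Wₕ = Nₕ/N, N = 36011.
D: Wₕ = 0.15275888; term = 0.15275888²·(1 − 0.10307217)·938000000/567 = 34625.034.
B: Wₕ = 0.52772764; term = 0.52772764²·(1 − 0.09903178)·473000000/1882 = 63062.426.
C: Wₕ = 0.31951348; term = 0.31951348²·(1 − 0.04832261)·943000000/556 = 164780.2.
Sum = 262467.66.
SE = √(262467.66) = 512.32.

512.32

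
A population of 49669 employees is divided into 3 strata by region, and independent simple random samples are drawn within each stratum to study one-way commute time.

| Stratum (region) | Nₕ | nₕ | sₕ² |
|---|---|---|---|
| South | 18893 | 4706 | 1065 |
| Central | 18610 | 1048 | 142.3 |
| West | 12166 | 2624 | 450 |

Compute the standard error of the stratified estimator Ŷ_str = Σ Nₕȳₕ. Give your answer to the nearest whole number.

11178

Var(Ŷ_str) = Σₕ Nₕ²(1 − fₕ)sₕ²/nₕ.
South: 18893²·(1 − 4706/18893)·1065/4706 = 6.0658152 × 10^7.
Central: 18610²·(1 − 1048/18610)·142.3/1048 = 4.4377616 × 10^7.
West: 12166²·(1 − 2624/12166)·450/2624 = 1.9908379 × 10^7.
Sum = 1.2494415 × 10^8.
SE = √(1.2494415 × 10^8) = 11178.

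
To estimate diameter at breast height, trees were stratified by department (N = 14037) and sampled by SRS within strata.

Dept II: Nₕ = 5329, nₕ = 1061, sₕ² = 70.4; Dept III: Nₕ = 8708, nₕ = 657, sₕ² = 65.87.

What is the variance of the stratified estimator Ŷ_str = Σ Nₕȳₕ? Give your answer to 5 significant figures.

Var(Ŷ_str) = Σₕ Nₕ²(1 − fₕ)sₕ²/nₕ.
Dept II: 5329²·(1 − 1061/5329)·70.4/1061 = 1.5091326 × 10^6.
Dept III: 8708²·(1 − 657/8708)·65.87/657 = 7.0289514 × 10^6.
Sum = 8.538084 × 10^6.

8.5381 × 10^6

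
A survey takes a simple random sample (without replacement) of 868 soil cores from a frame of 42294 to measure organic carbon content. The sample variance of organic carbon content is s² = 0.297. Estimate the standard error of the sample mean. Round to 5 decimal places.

0.01831

Under SRS without replacement, Var(ȳ) = (1 − f)·s²/n with f = n/N = 868/42294 = 0.02052301.
Var(ȳ) = (1 − 0.02052301)·0.297/868 = 0.97947699·3.421659 × 10^-4 = 3.3514363 × 10^-4.
SE(ȳ) = √(3.3514363 × 10^-4) = 0.01831.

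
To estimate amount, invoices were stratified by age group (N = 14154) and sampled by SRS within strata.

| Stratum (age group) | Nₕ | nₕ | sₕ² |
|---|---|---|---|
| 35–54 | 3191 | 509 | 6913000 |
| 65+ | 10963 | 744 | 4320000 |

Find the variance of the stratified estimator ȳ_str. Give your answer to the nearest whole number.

3827

Var(ȳ_str) = Σₕ Wₕ²(1 − fₕ)sₕ²/nₕ with Wₕ = Nₕ/N, N = 14154.
35–54: Wₕ = 0.22544864; term = 0.22544864²·(1 − 0.15951113)·6913000/509 = 580.19766.
65+: Wₕ = 0.77455136; term = 0.77455136²·(1 − 0.06786464)·4320000/744 = 3247.0595.
Sum = 3827.2572.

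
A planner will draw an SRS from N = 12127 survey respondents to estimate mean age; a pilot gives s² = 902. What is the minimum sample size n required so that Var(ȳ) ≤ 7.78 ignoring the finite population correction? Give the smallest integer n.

116

Without fpc, n₀ = s²/D = 902/7.78 = 115.9383.
Rounding up, n = 116.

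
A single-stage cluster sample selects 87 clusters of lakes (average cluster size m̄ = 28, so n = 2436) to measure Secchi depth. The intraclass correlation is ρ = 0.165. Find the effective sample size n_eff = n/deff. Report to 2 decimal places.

deff = 1 + (28 − 1)·0.165 = 1 + 4.455 = 5.455.
n_eff = 2436 / 5.455 = 446.56.

446.56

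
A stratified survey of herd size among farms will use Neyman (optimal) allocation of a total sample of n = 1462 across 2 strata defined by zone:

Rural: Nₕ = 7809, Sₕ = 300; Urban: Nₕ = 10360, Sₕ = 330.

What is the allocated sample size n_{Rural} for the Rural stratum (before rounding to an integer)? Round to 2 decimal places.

Neyman allocation: nₕ = n·NₕSₕ / Σⱼ NⱼSⱼ.
Σ NⱼSⱼ = 7809·300 + 10360·330 = 5.7615 × 10^6.
n_{Rural} = 1462·7809·300 / (5.7615 × 10^6) = 594.47.

594.47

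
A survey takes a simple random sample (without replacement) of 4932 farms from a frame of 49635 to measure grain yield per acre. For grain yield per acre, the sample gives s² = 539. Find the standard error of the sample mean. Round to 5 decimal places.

0.31373

Under SRS without replacement, Var(ȳ) = (1 − f)·s²/n with f = n/N = 4932/49635 = 0.09936537.
Var(ȳ) = (1 − 0.09936537)·539/4932 = 0.90063463·0.10928629 = 0.098427021.
SE(ȳ) = √(0.098427021) = 0.31373.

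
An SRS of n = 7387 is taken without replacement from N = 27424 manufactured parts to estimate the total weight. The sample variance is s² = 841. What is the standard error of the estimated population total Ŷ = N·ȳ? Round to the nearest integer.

7909

Var(Ŷ) = N²·Var(ȳ) = N²·(1 − n/N)·s²/n.
f = 7387/27424 = 0.26936260; Var(ȳ) = 0.73063740·841/7387 = 0.083182084.
Var(Ŷ) = 27424² · 0.083182084 = 6.255923 × 10^7.
SE(Ŷ) = √(6.255923 × 10^7) = 7909.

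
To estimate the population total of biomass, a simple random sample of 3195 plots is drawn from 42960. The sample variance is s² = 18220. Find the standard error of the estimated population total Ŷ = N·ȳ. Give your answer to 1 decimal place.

98701.0

Var(Ŷ) = N²·Var(ȳ) = N²·(1 − n/N)·s²/n.
f = 3195/42960 = 0.07437151; Var(ȳ) = 0.92562849·18220/3195 = 5.278545.
Var(Ŷ) = 42960² · 5.278545 = 9.74188 × 10^9.
SE(Ŷ) = √(9.74188 × 10^9) = 98701.0.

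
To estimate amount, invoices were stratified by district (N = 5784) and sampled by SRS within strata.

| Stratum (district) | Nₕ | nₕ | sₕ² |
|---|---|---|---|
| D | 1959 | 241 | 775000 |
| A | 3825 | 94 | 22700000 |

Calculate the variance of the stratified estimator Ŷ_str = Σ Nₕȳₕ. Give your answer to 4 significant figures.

Var(Ŷ_str) = Σₕ Nₕ²(1 − fₕ)sₕ²/nₕ.
D: 1959²·(1 − 241/1959)·775000/241 = 1.0822865 × 10^10.
A: 3825²·(1 − 94/3825)·22700000/94 = 3.4463128 × 10^12.
Sum = 3.4571357 × 10^12.

3.457 × 10^12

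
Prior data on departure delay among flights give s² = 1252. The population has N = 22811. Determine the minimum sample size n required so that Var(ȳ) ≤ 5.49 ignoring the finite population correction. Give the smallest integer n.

229

Without fpc, n₀ = s²/D = 1252/5.49 = 228.0510.
Rounding up, n = 229.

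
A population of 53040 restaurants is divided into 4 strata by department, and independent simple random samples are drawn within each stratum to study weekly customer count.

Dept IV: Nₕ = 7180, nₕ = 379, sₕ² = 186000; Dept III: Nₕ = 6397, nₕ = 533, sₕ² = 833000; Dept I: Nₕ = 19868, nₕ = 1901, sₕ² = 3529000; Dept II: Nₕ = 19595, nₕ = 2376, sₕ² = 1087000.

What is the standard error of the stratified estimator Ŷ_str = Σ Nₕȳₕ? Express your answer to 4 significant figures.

948500

Var(Ŷ_str) = Σₕ Nₕ²(1 − fₕ)sₕ²/nₕ.
Dept IV: 7180²·(1 − 379/7180)·186000/379 = 2.3964642 × 10^10.
Dept III: 6397²·(1 − 533/6397)·833000/533 = 5.8625709 × 10^10.
Dept I: 19868²·(1 − 1901/19868)·3529000/1901 = 6.6267298 × 10^11.
Dept II: 19595²·(1 − 2376/19595)·1087000/2376 = 1.5436054 × 10^11.
Sum = 8.9962387 × 10^11.
SE = √(8.9962387 × 10^11) = 948500.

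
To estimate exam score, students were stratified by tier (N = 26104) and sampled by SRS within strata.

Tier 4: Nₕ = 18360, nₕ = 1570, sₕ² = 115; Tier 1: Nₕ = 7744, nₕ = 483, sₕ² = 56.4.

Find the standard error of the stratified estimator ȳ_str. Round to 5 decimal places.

0.20681

Var(ȳ_str) = Σₕ Wₕ²(1 − fₕ)sₕ²/nₕ with Wₕ = Nₕ/N, N = 26104.
Tier 4: Wₕ = 0.70334048; term = 0.70334048²·(1 − 0.08551198)·115/1570 = 0.033136561.
Tier 1: Wₕ = 0.29665952; term = 0.29665952²·(1 − 0.06237087)·56.4/483 = 0.0096356193.
Sum = 0.04277218.
SE = √(0.04277218) = 0.20681.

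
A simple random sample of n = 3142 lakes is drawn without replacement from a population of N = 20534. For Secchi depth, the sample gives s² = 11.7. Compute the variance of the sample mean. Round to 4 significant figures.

0.003154

Under SRS without replacement, Var(ȳ) = (1 − f)·s²/n with f = n/N = 3142/20534 = 0.15301451.
Var(ȳ) = (1 − 0.15301451)·11.7/3142 = 0.84698549·0.0037237428 = 0.0031539561.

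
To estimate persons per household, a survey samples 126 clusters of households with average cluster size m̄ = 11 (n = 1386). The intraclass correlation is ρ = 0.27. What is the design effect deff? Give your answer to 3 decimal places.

deff = 1 + (11 − 1)·0.27 = 1 + 2.7 = 3.7.

3.700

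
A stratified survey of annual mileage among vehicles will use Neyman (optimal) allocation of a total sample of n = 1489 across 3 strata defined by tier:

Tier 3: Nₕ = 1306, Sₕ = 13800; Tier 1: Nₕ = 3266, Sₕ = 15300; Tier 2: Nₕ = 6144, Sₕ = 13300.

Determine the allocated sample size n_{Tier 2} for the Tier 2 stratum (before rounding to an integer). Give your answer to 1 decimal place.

812.7

Neyman allocation: nₕ = n·NₕSₕ / Σⱼ NⱼSⱼ.
Σ NⱼSⱼ = 1306·13800 + 3266·15300 + 6144·13300 = 1.497078 × 10^8.
n_{Tier 2} = 1489·6144·13300 / (1.497078 × 10^8) = 812.7.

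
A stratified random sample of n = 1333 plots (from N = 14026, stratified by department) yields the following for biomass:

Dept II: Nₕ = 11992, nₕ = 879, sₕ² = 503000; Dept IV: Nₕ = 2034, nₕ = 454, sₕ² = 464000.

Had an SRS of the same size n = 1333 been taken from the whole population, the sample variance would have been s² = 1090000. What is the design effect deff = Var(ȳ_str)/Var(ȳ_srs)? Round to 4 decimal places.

0.5464

Var(ȳ_str) = Σ Wₕ²(1−fₕ)sₕ²/nₕ with Wₕ = Nₕ/14026:
  Dept II: (11992/14026)²·(1−879/11992)·503000/879 = 387.64517
  Dept IV: (2034/14026)²·(1−454/2034)·464000/454 = 16.695618
  → Var(ȳ_str) = 404.34079.
Var(ȳ_srs) = (1 − 1333/14026)·1090000/1333 = 739.99161.
deff = 404.34079 / 739.99161 = 0.5464.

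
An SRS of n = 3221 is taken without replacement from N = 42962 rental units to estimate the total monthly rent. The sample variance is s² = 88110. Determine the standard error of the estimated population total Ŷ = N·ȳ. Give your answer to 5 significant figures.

216110

Var(Ŷ) = N²·Var(ȳ) = N²·(1 − n/N)·s²/n.
f = 3221/42962 = 0.07497323; Var(ȳ) = 0.92502677·88110/3221 = 25.303977.
Var(Ŷ) = 42962² · 25.303977 = 4.6704397 × 10^10.
SE(Ŷ) = √(4.6704397 × 10^10) = 216110.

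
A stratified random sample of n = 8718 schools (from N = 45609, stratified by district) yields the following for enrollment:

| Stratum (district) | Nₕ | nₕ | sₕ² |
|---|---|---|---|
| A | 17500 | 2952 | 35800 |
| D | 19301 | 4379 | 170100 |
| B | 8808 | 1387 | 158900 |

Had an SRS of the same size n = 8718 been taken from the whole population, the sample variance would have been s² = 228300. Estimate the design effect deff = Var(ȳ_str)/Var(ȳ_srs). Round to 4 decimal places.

0.4939

Var(ȳ_str) = Σ Wₕ²(1−fₕ)sₕ²/nₕ with Wₕ = Nₕ/45609:
  A: (17500/45609)²·(1−2952/17500)·35800/2952 = 1.4842495
  D: (19301/45609)²·(1−4379/19301)·170100/4379 = 5.3781773
  B: (8808/45609)²·(1−1387/8808)·158900/1387 = 3.5998638
  → Var(ȳ_str) = 10.462291.
Var(ȳ_srs) = (1 − 8718/45609)·228300/8718 = 21.181608.
deff = 10.462291 / 21.181608 = 0.4939.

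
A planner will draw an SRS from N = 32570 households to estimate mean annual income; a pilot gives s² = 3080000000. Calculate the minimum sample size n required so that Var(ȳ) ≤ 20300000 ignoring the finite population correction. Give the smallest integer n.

152

Without fpc, n₀ = s²/D = 3080000000/20300000 = 151.7241.
Rounding up, n = 152.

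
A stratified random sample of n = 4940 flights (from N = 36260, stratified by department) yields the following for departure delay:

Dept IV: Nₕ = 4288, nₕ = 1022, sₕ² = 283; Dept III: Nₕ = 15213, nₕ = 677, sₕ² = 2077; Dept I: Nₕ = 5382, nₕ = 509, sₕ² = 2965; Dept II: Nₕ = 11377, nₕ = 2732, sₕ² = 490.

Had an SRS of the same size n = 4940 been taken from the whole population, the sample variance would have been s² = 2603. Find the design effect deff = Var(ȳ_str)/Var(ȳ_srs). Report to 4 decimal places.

1.4250

Var(ȳ_str) = Σ Wₕ²(1−fₕ)sₕ²/nₕ with Wₕ = Nₕ/36260:
  Dept IV: (4288/36260)²·(1−1022/4288)·283/1022 = 0.002949517
  Dept III: (15213/36260)²·(1−677/15213)·2077/677 = 0.51600274
  Dept I: (5382/36260)²·(1−509/5382)·2965/509 = 0.11619606
  Dept II: (11377/36260)²·(1−2732/11377)·490/2732 = 0.013416911
  → Var(ȳ_str) = 0.64856523.
Var(ȳ_srs) = (1 − 4940/36260)·2603/4940 = 0.45513598.
deff = 0.64856523 / 0.45513598 = 1.4250.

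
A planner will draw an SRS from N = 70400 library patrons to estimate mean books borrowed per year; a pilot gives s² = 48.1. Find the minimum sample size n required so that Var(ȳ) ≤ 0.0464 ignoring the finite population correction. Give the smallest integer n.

Without fpc, n₀ = s²/D = 48.1/0.0464 = 1036.6379.
Rounding up, n = 1037.

1037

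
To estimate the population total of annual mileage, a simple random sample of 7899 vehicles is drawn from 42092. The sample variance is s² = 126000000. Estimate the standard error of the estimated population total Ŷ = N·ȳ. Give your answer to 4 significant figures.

4.791 × 10^6

Var(Ŷ) = N²·Var(ȳ) = N²·(1 − n/N)·s²/n.
f = 7899/42092 = 0.18766036; Var(ȳ) = 0.81233964·126000000/7899 = 12957.943.
Var(Ŷ) = 42092² · 12957.943 = 2.295806 × 10^13.
SE(Ŷ) = √(2.295806 × 10^13) = 4.791 × 10^6.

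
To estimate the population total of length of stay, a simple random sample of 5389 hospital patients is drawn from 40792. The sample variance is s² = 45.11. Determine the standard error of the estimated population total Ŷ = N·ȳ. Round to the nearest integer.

3477

Var(Ŷ) = N²·Var(ȳ) = N²·(1 − n/N)·s²/n.
f = 5389/40792 = 0.13210924; Var(ȳ) = 0.86789076·45.11/5389 = 0.0072649012.
Var(Ŷ) = 40792² · 0.0072649012 = 1.2088703 × 10^7.
SE(Ŷ) = √(1.2088703 × 10^7) = 3477.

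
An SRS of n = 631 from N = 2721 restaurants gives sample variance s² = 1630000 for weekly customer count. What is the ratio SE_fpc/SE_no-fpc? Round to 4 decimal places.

0.8764

f = n/N = 631/2721 = 0.23190004.
SE_no-fpc = √(s²/n) = 50.825203; SE_fpc = √((1−f)s²/n) = 44.543875.
Ratio = √(1−f) = 0.87641312.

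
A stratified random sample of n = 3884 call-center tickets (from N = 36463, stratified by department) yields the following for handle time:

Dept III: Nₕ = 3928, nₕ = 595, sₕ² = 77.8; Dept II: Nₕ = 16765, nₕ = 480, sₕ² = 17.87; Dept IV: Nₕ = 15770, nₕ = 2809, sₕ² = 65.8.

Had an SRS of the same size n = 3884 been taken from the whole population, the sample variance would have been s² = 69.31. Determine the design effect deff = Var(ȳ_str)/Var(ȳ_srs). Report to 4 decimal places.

Var(ȳ_str) = Σ Wₕ²(1−fₕ)sₕ²/nₕ with Wₕ = Nₕ/36463:
  Dept III: (3928/36463)²·(1−595/3928)·77.8/595 = 0.0012875516
  Dept II: (16765/36463)²·(1−480/16765)·17.87/480 = 0.0076448654
  Dept IV: (15770/36463)²·(1−2809/15770)·65.8/2809 = 0.0036011363
  → Var(ȳ_str) = 0.012533553.
Var(ȳ_srs) = (1 − 3884/36463)·69.31/3884 = 0.015944174.
deff = 0.012533553 / 0.015944174 = 0.7861.

0.7861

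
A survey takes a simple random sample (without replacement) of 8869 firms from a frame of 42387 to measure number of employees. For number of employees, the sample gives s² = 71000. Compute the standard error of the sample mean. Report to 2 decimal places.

2.52

Under SRS without replacement, Var(ȳ) = (1 − f)·s²/n with f = n/N = 8869/42387 = 0.20923868.
Var(ȳ) = (1 − 0.20923868)·71000/8869 = 0.79076132·8.0054121 = 6.3303702.
SE(ȳ) = √(6.3303702) = 2.52.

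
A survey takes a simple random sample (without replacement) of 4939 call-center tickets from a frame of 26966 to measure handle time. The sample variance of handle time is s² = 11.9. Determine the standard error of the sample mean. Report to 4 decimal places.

Under SRS without replacement, Var(ȳ) = (1 − f)·s²/n with f = n/N = 4939/26966 = 0.18315657.
Var(ȳ) = (1 − 0.18315657)·11.9/4939 = 0.81684343·0.0024093946 = 0.0019680982.
SE(ȳ) = √(0.0019680982) = 0.0444.

0.0444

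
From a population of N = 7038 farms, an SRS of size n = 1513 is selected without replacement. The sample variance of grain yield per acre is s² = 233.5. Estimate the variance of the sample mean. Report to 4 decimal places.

Under SRS without replacement, Var(ȳ) = (1 − f)·s²/n with f = n/N = 1513/7038 = 0.21497585.
Var(ȳ) = (1 − 0.21497585)·233.5/1513 = 0.78502415·0.15432915 = 0.12115211.

0.1212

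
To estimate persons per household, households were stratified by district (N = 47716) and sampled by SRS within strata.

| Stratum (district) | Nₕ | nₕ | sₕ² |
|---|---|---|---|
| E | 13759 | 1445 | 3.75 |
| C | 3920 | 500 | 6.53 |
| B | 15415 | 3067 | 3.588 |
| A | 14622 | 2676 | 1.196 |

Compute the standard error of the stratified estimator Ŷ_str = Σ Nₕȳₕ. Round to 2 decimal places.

Var(Ŷ_str) = Σₕ Nₕ²(1 − fₕ)sₕ²/nₕ.
E: 13759²·(1 − 1445/13759)·3.75/1445 = 439692.89.
C: 3920²·(1 − 500/3920)·6.53/500 = 175087.58.
B: 15415²·(1 − 3067/15415)·3.588/3067 = 222678.77.
A: 14622²·(1 − 2676/14622)·1.196/2676 = 78068.235.
Sum = 915527.48.
SE = √(915527.48) = 956.83.

956.83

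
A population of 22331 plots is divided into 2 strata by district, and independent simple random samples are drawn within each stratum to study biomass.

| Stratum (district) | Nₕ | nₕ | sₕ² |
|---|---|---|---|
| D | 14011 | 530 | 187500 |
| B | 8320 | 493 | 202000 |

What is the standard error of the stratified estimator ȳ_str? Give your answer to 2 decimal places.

13.69

Var(ȳ_str) = Σₕ Wₕ²(1 − fₕ)sₕ²/nₕ with Wₕ = Nₕ/N, N = 22331.
D: Wₕ = 0.62742376; term = 0.62742376²·(1 − 0.03782742)·187500/530 = 133.99861.
B: Wₕ = 0.37257624; term = 0.37257624²·(1 − 0.05925481)·202000/493 = 53.506528.
Sum = 187.50514.
SE = √(187.50514) = 13.69.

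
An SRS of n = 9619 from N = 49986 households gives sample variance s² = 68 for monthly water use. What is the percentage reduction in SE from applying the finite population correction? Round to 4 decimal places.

10.1353

f = n/N = 9619/49986 = 0.19243388.
SE_no-fpc = √(s²/n) = 0.084079379; SE_fpc = √((1−f)s²/n) = 0.075557667.
Ratio = √(1−f) = 0.89864683. Reduction = 100·(1 − 0.89864683) = 10.1353%.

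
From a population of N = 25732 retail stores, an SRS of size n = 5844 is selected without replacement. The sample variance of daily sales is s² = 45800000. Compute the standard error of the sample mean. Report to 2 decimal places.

77.83

Under SRS without replacement, Var(ȳ) = (1 − f)·s²/n with f = n/N = 5844/25732 = 0.22711021.
Var(ȳ) = (1 − 0.22711021)·45800000/5844 = 0.77288979·7837.0979 = 6057.2129.
SE(ȳ) = √(6057.2129) = 77.83.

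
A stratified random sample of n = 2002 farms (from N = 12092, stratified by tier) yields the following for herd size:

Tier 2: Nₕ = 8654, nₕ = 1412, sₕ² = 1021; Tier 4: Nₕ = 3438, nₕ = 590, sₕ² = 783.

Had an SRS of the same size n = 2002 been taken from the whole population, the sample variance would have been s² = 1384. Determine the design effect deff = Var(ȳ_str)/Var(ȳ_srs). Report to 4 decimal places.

0.6913

Var(ȳ_str) = Σ Wₕ²(1−fₕ)sₕ²/nₕ with Wₕ = Nₕ/12092:
  Tier 2: (8654/12092)²·(1−1412/8654)·1021/1412 = 0.30993468
  Tier 4: (3438/12092)²·(1−590/3438)·783/590 = 0.088870849
  → Var(ȳ_str) = 0.39880553.
Var(ȳ_srs) = (1 − 2002/12092)·1384/2002 = 0.57685285.
deff = 0.39880553 / 0.57685285 = 0.6913.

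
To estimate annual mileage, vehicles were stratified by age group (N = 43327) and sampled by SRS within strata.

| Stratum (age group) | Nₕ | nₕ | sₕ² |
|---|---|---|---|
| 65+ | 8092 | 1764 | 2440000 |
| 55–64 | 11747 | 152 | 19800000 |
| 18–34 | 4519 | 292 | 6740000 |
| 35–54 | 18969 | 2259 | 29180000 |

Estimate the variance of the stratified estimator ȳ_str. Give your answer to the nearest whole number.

11905

Var(ȳ_str) = Σₕ Wₕ²(1 − fₕ)sₕ²/nₕ with Wₕ = Nₕ/N, N = 43327.
65+: Wₕ = 0.18676576; term = 0.18676576²·(1 − 0.21799308)·2440000/1764 = 37.730829.
55–64: Wₕ = 0.27112424; term = 0.27112424²·(1 − 0.01293947)·19800000/152 = 9451.5293.
18–34: Wₕ = 0.10429986; term = 0.10429986²·(1 − 0.06461607)·6740000/292 = 234.8737.
35–54: Wₕ = 0.43781014; term = 0.43781014²·(1 − 0.11908904)·29180000/2259 = 2181.0856.
Sum = 11905.219.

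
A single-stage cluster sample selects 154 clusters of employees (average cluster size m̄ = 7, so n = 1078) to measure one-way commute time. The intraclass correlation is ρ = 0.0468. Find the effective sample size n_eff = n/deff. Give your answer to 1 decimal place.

deff = 1 + (7 − 1)·0.0468 = 1 + 0.2808 = 1.2808.
n_eff = 1078 / 1.2808 = 841.7.

841.7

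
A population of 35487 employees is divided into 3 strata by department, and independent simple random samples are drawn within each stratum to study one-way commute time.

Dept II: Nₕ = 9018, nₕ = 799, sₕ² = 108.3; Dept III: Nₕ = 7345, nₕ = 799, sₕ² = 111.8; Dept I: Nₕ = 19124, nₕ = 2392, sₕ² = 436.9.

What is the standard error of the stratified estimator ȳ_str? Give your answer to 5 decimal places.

0.24440

Var(ȳ_str) = Σₕ Wₕ²(1 − fₕ)sₕ²/nₕ with Wₕ = Nₕ/N, N = 35487.
Dept II: Wₕ = 0.25412123; term = 0.25412123²·(1 − 0.08860058)·108.3/799 = 0.0079776011.
Dept III: Wₕ = 0.20697720; term = 0.20697720²·(1 − 0.10878148)·111.8/799 = 0.0053422505.
Dept I: Wₕ = 0.53890157; term = 0.53890157²·(1 − 0.12507844)·436.9/2392 = 0.046409713.
Sum = 0.059729565.
SE = √(0.059729565) = 0.24440.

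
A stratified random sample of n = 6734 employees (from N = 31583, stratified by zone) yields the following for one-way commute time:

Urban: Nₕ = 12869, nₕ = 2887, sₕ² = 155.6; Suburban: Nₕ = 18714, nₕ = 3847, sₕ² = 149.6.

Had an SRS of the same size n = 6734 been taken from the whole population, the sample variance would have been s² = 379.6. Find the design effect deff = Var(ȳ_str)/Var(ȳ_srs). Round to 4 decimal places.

0.4011

Var(ȳ_str) = Σ Wₕ²(1−fₕ)sₕ²/nₕ with Wₕ = Nₕ/31583:
  Urban: (12869/31583)²·(1−2887/12869)·155.6/2887 = 0.006940942
  Suburban: (18714/31583)²·(1−3847/18714)·149.6/3847 = 0.010846575
  → Var(ȳ_str) = 0.017787517.
Var(ȳ_srs) = (1 − 6734/31583)·379.6/6734 = 0.044351532.
deff = 0.017787517 / 0.044351532 = 0.4011.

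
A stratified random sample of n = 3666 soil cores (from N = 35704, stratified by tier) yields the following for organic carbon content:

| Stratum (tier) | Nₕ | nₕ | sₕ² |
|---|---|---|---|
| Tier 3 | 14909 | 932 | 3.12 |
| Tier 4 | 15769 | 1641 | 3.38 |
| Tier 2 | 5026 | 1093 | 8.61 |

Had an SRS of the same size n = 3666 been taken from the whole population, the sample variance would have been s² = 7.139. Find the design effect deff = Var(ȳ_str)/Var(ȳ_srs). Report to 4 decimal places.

0.5891

Var(ȳ_str) = Σ Wₕ²(1−fₕ)sₕ²/nₕ with Wₕ = Nₕ/35704:
  Tier 3: (14909/35704)²·(1−932/14909)·3.12/932 = 5.4722687 × 10^-4
  Tier 4: (15769/35704)²·(1−1641/15769)·3.38/1641 = 3.5996412 × 10^-4
  Tier 2: (5026/35704)²·(1−1093/5026)·8.61/1093 = 1.2215062 × 10^-4
  → Var(ȳ_str) = 0.0010293416.
Var(ȳ_srs) = (1 − 3666/35704)·7.139/3666 = 0.0017474045.
deff = 0.0010293416 / 0.0017474045 = 0.5891.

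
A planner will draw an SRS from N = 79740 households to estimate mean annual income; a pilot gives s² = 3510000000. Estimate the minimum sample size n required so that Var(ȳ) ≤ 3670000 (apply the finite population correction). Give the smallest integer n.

946

Without fpc, n₀ = s²/D = 3510000000/3670000 = 956.4033.
With fpc, (1 − n/N)·s²/n ≤ D requires n ≥ n₀/(1 + n₀/N) = 956.4033/(1 + 956.4033/79740) = 945.0681.
Rounding up, n = 946.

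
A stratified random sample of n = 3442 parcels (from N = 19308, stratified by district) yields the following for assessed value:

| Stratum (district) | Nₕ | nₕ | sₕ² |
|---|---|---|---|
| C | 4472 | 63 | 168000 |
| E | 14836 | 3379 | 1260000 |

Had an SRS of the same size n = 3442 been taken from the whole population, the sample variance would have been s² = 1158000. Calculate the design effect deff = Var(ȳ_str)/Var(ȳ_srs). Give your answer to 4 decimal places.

1.1252

Var(ȳ_str) = Σ Wₕ²(1−fₕ)sₕ²/nₕ with Wₕ = Nₕ/19308:
  C: (4472/19308)²·(1−63/4472)·168000/63 = 141.03797
  E: (14836/19308)²·(1−3379/14836)·1260000/3379 = 170.01824
  → Var(ȳ_str) = 311.05621.
Var(ȳ_srs) = (1 − 3442/19308)·1158000/3442 = 276.45717.
deff = 311.05621 / 276.45717 = 1.1252.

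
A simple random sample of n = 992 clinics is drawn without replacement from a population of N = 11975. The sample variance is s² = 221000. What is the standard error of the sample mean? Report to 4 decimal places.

14.2943

Under SRS without replacement, Var(ȳ) = (1 − f)·s²/n with f = n/N = 992/11975 = 0.08283925.
Var(ȳ) = (1 − 0.08283925)·221000/992 = 0.91716075·222.78226 = 204.32714.
SE(ȳ) = √(204.32714) = 14.2943.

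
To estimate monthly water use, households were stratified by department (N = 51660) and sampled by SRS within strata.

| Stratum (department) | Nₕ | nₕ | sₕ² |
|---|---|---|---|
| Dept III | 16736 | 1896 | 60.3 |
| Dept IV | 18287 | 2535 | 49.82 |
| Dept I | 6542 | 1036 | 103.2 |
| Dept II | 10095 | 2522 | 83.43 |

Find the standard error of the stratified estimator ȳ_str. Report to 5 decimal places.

0.08587

Var(ȳ_str) = Σₕ Wₕ²(1 − fₕ)sₕ²/nₕ with Wₕ = Nₕ/N, N = 51660.
Dept III: Wₕ = 0.32396438; term = 0.32396438²·(1 − 0.11328872)·60.3/1896 = 0.0029597549.
Dept IV: Wₕ = 0.35398761; term = 0.35398761²·(1 − 0.13862307)·49.82/2535 = 0.002121266.
Dept I: Wₕ = 0.12663569; term = 0.12663569²·(1 − 0.15836136)·103.2/1036 = 0.001344491.
Dept II: Wₕ = 0.19541231; term = 0.19541231²·(1 − 0.24982665)·83.43/2522 = 9.4763837 × 10^-4.
Sum = 0.0073731503.
SE = √(0.0073731503) = 0.08587.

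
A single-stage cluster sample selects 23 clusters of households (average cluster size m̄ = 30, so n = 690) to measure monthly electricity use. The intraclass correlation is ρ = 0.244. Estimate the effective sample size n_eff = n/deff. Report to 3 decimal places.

deff = 1 + (30 − 1)·0.244 = 1 + 7.076 = 8.076.
n_eff = 690 / 8.076 = 85.438.

85.438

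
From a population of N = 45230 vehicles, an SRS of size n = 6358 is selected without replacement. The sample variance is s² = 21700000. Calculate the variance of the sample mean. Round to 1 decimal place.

2933.3

Under SRS without replacement, Var(ȳ) = (1 − f)·s²/n with f = n/N = 6358/45230 = 0.14057042.
Var(ȳ) = (1 − 0.14057042)·21700000/6358 = 0.85942958·3413.023 = 2933.2529.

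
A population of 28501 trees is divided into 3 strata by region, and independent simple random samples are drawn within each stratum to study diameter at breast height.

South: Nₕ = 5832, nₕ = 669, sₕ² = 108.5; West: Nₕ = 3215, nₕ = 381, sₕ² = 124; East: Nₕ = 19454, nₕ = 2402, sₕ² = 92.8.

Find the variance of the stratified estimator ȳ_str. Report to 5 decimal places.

Var(ȳ_str) = Σₕ Wₕ²(1 − fₕ)sₕ²/nₕ with Wₕ = Nₕ/N, N = 28501.
South: Wₕ = 0.20462440; term = 0.20462440²·(1 − 0.11471193)·108.5/669 = 0.0060117798.
West: Wₕ = 0.11280306; term = 0.11280306²·(1 − 0.11850700)·124/381 = 0.0036505419.
East: Wₕ = 0.68257254; term = 0.68257254²·(1 − 0.12347075)·92.8/2402 = 0.01577753.
Sum = 0.025439852.

0.02544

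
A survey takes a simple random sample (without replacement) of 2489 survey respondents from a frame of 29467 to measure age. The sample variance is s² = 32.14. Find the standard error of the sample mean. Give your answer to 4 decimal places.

0.1087

Under SRS without replacement, Var(ȳ) = (1 − f)·s²/n with f = n/N = 2489/29467 = 0.08446737.
Var(ȳ) = (1 − 0.08446737)·32.14/2489 = 0.91553263·0.012912816 = 0.011822105.
SE(ȳ) = √(0.011822105) = 0.1087.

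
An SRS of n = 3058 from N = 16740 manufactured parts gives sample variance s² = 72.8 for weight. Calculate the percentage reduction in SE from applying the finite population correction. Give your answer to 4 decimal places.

f = n/N = 3058/16740 = 0.18267622.
SE_no-fpc = √(s²/n) = 0.15429326; SE_fpc = √((1−f)s²/n) = 0.1394903.
Ratio = √(1−f) = 0.90405961. Reduction = 100·(1 − 0.90405961) = 9.5940%.

9.5940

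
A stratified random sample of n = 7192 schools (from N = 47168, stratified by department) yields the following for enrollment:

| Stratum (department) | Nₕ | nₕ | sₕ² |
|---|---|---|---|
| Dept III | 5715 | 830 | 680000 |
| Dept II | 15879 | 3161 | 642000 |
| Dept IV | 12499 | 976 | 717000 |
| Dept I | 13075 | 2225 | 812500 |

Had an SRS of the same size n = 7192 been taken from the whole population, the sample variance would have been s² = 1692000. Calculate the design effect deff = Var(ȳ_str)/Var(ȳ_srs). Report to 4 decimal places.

Var(ȳ_str) = Σ Wₕ²(1−fₕ)sₕ²/nₕ with Wₕ = Nₕ/47168:
  Dept III: (5715/47168)²·(1−830/5715)·680000/830 = 10.280558
  Dept II: (15879/47168)²·(1−3161/15879)·642000/3161 = 18.435613
  Dept IV: (12499/47168)²·(1−976/12499)·717000/976 = 47.557087
  Dept I: (13075/47168)²·(1−2225/13075)·812500/2225 = 23.284658
  → Var(ȳ_str) = 99.557916.
Var(ȳ_srs) = (1 − 7192/47168)·1692000/7192 = 199.38962.
deff = 99.557916 / 199.38962 = 0.4993.

0.4993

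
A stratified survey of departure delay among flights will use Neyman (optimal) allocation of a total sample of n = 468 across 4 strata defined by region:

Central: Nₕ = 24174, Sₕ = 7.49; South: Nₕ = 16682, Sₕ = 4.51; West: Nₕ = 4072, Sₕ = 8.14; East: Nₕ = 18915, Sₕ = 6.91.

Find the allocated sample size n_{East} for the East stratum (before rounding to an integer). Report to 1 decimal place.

Neyman allocation: nₕ = n·NₕSₕ / Σⱼ NⱼSⱼ.
Σ NⱼSⱼ = 24174·7.49 + 16682·4.51 + 4072·8.14 + 18915·6.91 = 420147.81.
n_{East} = 468·18915·6.91 / 420147.81 = 145.6.

145.6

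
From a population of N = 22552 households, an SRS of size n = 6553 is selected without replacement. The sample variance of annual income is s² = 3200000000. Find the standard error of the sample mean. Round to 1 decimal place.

588.6

Under SRS without replacement, Var(ȳ) = (1 − f)·s²/n with f = n/N = 6553/22552 = 0.29057290.
Var(ȳ) = (1 − 0.29057290)·3200000000/6553 = 0.70942710·488325.96 = 346431.67.
SE(ȳ) = √(346431.67) = 588.6.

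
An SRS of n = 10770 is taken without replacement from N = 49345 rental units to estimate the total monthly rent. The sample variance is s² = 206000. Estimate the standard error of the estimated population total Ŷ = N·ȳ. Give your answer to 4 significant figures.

Var(Ŷ) = N²·Var(ȳ) = N²·(1 − n/N)·s²/n.
f = 10770/49345 = 0.21825920; Var(ȳ) = 0.78174080·206000/10770 = 14.952517.
Var(Ŷ) = 49345² · 14.952517 = 3.6408318 × 10^10.
SE(Ŷ) = √(3.6408318 × 10^10) = 190800.

190800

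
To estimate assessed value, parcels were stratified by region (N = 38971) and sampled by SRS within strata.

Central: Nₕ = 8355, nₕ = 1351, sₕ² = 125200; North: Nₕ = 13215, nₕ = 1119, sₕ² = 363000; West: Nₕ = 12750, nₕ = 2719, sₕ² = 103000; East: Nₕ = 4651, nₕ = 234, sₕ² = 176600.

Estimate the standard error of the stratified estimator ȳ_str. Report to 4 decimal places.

7.1493

Var(ȳ_str) = Σₕ Wₕ²(1 − fₕ)sₕ²/nₕ with Wₕ = Nₕ/N, N = 38971.
Central: Wₕ = 0.21439019; term = 0.21439019²·(1 − 0.16169958)·125200/1351 = 3.570742.
North: Wₕ = 0.33909830; term = 0.33909830²·(1 − 0.08467650)·363000/1119 = 34.143056.
West: Wₕ = 0.32716635; term = 0.32716635²·(1 − 0.21325490)·103000/2719 = 3.1900635.
East: Wₕ = 0.11934515; term = 0.11934515²·(1 − 0.05031176)·176600/234 = 10.208583.
Sum = 51.112445.
SE = √(51.112445) = 7.1493.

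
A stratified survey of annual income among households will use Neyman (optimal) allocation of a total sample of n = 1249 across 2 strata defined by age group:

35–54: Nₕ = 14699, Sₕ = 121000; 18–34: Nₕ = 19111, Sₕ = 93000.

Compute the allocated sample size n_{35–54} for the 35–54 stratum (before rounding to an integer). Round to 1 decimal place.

624.7

Neyman allocation: nₕ = n·NₕSₕ / Σⱼ NⱼSⱼ.
Σ NⱼSⱼ = 14699·121000 + 19111·93000 = 3.555902 × 10^9.
n_{35–54} = 1249·14699·121000 / (3.555902 × 10^9) = 624.7.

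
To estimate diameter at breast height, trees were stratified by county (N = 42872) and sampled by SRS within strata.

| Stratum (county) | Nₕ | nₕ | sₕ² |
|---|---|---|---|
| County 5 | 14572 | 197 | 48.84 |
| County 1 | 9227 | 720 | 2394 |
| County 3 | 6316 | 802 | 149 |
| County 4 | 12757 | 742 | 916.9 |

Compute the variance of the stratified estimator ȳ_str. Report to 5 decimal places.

Var(ȳ_str) = Σₕ Wₕ²(1 − fₕ)sₕ²/nₕ with Wₕ = Nₕ/N, N = 42872.
County 5: Wₕ = 0.33989550; term = 0.33989550²·(1 − 0.01351908)·48.84/197 = 0.028254587.
County 1: Wₕ = 0.21522206; term = 0.21522206²·(1 − 0.07803186)·2394/720 = 0.14199764.
County 3: Wₕ = 0.14732226; term = 0.14732226²·(1 − 0.12697910)·149/802 = 0.0035202483.
County 4: Wₕ = 0.29756018; term = 0.29756018²·(1 − 0.05816415)·916.9/742 = 0.10304879.
Sum = 0.27682127.

0.27682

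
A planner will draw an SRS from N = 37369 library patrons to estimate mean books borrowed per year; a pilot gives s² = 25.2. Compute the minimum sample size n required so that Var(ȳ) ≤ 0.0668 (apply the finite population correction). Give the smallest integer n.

Without fpc, n₀ = s²/D = 25.2/0.0668 = 377.2455.
With fpc, (1 − n/N)·s²/n ≤ D requires n ≥ n₀/(1 + n₀/N) = 377.2455/(1 + 377.2455/37369) = 373.4752.
Rounding up, n = 374.

374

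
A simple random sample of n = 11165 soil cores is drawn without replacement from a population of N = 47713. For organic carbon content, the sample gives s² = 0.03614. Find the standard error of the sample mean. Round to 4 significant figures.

Under SRS without replacement, Var(ȳ) = (1 − f)·s²/n with f = n/N = 11165/47713 = 0.23400331.
Var(ȳ) = (1 − 0.23400331)·0.03614/11165 = 0.76599669·3.236901 × 10^-6 = 2.4794555 × 10^-6.
SE(ȳ) = √(2.4794555 × 10^-6) = 0.001575.

0.001575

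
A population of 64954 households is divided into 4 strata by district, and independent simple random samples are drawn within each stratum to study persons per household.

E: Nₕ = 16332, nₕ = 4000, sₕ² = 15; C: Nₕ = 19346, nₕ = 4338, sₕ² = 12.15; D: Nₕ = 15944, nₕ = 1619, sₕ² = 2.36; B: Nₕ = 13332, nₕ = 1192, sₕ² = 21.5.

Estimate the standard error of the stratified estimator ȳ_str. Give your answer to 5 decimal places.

Var(ȳ_str) = Σₕ Wₕ²(1 − fₕ)sₕ²/nₕ with Wₕ = Nₕ/N, N = 64954.
E: Wₕ = 0.25143948; term = 0.25143948²·(1 − 0.24491795)·15/4000 = 1.7901621 × 10^-4.
C: Wₕ = 0.29784155; term = 0.29784155²·(1 − 0.22423240)·12.15/4338 = 1.9274758 × 10^-4.
D: Wₕ = 0.24546602; term = 0.24546602²·(1 − 0.10154290)·2.36/1619 = 7.8912403 × 10^-5.
B: Wₕ = 0.20525295; term = 0.20525295²·(1 − 0.08940894)·21.5/1192 = 6.9193356 × 10^-4.
Sum = 0.0011426098.
SE = √(0.0011426098) = 0.03380.

0.03380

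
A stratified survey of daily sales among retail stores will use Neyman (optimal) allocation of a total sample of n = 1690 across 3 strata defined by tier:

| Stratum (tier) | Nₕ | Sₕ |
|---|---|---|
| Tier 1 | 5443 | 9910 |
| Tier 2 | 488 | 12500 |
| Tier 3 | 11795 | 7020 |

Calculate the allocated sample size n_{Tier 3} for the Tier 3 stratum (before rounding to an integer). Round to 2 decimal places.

979.65

Neyman allocation: nₕ = n·NₕSₕ / Σⱼ NⱼSⱼ.
Σ NⱼSⱼ = 5443·9910 + 488·12500 + 11795·7020 = 1.4284103 × 10^8.
n_{Tier 3} = 1690·11795·7020 / (1.4284103 × 10^8) = 979.65.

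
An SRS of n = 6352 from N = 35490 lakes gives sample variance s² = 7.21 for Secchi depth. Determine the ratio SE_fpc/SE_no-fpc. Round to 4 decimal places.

f = n/N = 6352/35490 = 0.17897999.
SE_no-fpc = √(s²/n) = 0.033690883; SE_fpc = √((1−f)s²/n) = 0.030527361.
Ratio = √(1−f) = 0.90610154.

0.9061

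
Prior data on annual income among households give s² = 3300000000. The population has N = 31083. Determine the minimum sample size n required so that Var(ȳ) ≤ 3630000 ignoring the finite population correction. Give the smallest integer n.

910

Without fpc, n₀ = s²/D = 3300000000/3630000 = 909.0909.
Rounding up, n = 910.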